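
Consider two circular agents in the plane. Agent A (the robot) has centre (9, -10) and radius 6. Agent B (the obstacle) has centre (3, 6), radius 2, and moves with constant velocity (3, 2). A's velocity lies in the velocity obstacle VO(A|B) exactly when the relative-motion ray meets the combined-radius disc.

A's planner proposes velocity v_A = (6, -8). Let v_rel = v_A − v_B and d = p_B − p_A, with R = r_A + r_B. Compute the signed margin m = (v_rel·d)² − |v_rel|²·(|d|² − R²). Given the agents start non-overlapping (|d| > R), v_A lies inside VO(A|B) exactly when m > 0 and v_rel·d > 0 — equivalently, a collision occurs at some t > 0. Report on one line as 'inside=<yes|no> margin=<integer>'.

d = (-6, 16),  |d|² = 292;  R = 6+2 = 8,  c = 292−8² = 228
v_rel = (3, -10),  |v_rel|² = 109;  v_rel·d = (3)·(-6) + (-10)·(16) = -178
109·t² + 356·t + 228 = 0  ⇒  m = (-178)² − 109·228 = 6832
m = 6832 > 0,  v_rel·d = -178 < 0  ⇒  outside

inside=no margin=6832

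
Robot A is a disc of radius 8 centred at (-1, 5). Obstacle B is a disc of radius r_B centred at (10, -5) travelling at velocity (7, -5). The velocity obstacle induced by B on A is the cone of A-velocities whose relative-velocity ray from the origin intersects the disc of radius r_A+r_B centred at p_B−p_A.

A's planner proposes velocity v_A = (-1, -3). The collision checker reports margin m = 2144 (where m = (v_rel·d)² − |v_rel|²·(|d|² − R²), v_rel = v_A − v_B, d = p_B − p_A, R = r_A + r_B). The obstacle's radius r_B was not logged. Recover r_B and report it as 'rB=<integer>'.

m = 2144
d = (11, -10);  v_rel = (-8, 2),  |v_rel|² = 68
v_rel×d = (-8)·(-10) − (2)·(11) = 58
since m = R²·68 − 58²:  R² = (3364 + 2144) / 68 = 81
R = √81 = 9  ⇒  r_B = 9 − 8 = 1

rB=1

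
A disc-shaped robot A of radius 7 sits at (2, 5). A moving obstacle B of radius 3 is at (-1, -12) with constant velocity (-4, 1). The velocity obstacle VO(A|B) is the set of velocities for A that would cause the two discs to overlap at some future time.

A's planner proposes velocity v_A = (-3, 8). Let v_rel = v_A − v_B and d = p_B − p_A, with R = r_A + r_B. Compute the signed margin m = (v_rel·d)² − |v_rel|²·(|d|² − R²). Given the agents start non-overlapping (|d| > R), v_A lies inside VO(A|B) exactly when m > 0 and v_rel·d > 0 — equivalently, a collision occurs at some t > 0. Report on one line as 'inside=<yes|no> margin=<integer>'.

d = (-3, -17),  |d|² = 298;  R = 7+3 = 10,  c = 298−10² = 198
v_rel = (1, 7),  |v_rel|² = 50;  v_rel·d = (1)·(-3) + (7)·(-17) = -122
50·t² + 244·t + 198 = 0  ⇒  m = (-122)² − 50·198 = 4984
m = 4984 > 0,  v_rel·d = -122 < 0  ⇒  outside

inside=no margin=4984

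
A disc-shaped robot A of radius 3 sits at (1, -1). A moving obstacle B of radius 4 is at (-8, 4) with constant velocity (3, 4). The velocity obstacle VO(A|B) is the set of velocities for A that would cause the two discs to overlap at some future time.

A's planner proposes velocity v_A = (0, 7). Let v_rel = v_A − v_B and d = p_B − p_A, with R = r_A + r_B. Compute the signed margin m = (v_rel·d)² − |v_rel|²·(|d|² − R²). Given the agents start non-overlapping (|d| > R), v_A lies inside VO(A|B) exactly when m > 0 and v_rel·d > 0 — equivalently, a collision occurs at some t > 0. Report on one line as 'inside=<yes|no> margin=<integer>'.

d = (-9, 5),  |d|² = 106;  R = 3+4 = 7,  c = 106−7² = 57
v_rel = (-3, 3),  |v_rel|² = 18;  v_rel·d = (-3)·(-9) + (3)·(5) = 42
18·t² − 84·t + 57 = 0  ⇒  m = 42² − 18·57 = 738
m = 738 > 0,  v_rel·d = 42 > 0  ⇒  inside

inside=yes margin=738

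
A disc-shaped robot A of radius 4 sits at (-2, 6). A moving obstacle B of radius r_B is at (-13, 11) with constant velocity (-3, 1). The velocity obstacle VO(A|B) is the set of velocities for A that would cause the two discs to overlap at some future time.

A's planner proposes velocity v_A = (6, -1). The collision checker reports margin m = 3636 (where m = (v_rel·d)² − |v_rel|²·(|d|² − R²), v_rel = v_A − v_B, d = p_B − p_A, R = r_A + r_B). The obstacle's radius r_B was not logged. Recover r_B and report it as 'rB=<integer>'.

m = 3636
d = (-11, 5);  v_rel = (9, -2),  |v_rel|² = 85
v_rel×d = (9)·(5) − (-2)·(-11) = 23
since m = R²·85 − 23²:  R² = (529 + 3636) / 85 = 49
R = √49 = 7  ⇒  r_B = 7 − 4 = 3

rB=3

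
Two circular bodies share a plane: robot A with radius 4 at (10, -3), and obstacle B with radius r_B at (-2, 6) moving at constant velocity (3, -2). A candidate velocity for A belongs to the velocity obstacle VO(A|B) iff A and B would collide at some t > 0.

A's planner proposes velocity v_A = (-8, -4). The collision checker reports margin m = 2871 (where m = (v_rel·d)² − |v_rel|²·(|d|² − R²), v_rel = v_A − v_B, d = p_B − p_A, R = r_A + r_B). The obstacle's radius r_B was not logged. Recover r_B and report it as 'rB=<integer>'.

m = 2871
d = (-12, 9);  v_rel = (-11, -2),  |v_rel|² = 125
v_rel×d = (-11)·(9) − (-2)·(-12) = -123
since m = R²·125 − (-123)²:  R² = (15129 + 2871) / 125 = 144
R = √144 = 12  ⇒  r_B = 12 − 4 = 8

rB=8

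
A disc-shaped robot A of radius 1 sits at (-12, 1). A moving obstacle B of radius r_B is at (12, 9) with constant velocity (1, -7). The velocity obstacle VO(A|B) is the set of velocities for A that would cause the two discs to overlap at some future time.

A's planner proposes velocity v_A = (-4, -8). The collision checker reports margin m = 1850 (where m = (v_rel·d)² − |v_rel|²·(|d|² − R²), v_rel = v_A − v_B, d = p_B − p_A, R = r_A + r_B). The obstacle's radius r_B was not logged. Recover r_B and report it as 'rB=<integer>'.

m = 1850
d = (24, 8);  v_rel = (-5, -1),  |v_rel|² = 26
v_rel×d = (-5)·(8) − (-1)·(24) = -16
since m = R²·26 − (-16)²:  R² = (256 + 1850) / 26 = 81
R = √81 = 9  ⇒  r_B = 9 − 1 = 8

rB=8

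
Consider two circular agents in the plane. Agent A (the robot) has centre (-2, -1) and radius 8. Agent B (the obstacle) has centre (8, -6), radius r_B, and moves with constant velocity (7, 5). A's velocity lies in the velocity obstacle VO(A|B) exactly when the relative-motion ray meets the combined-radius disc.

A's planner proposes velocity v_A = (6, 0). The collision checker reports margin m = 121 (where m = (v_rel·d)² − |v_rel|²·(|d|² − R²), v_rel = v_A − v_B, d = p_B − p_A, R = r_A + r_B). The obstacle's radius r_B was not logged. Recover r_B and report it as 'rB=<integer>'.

m = 121
d = (10, -5);  v_rel = (-1, -5),  |v_rel|² = 26
v_rel×d = (-1)·(-5) − (-5)·(10) = 55
since m = R²·26 − 55²:  R² = (3025 + 121) / 26 = 121
R = √121 = 11  ⇒  r_B = 11 − 8 = 3

rB=3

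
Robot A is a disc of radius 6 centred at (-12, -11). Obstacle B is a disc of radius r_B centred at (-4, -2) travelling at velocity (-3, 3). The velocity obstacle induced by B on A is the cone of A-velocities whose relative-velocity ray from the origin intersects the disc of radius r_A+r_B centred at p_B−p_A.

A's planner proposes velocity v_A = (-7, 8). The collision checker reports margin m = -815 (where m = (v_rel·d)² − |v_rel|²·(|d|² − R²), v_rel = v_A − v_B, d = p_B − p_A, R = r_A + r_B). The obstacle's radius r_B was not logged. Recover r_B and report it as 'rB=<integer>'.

m = -815
d = (8, 9);  v_rel = (-4, 5),  |v_rel|² = 41
v_rel×d = (-4)·(9) − (5)·(8) = -76
since m = R²·41 − (-76)²:  R² = (5776 + -815) / 41 = 121
R = √121 = 11  ⇒  r_B = 11 − 6 = 5

rB=5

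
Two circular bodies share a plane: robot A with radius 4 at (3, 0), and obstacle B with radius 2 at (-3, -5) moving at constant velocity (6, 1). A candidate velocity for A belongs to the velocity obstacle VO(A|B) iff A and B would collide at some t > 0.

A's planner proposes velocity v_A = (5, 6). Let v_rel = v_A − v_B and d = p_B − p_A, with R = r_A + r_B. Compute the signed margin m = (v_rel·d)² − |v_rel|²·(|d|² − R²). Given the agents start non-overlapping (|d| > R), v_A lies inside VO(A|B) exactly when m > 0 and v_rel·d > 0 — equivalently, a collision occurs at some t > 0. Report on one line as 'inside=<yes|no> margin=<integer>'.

d = (-6, -5),  |d|² = 61;  R = 4+2 = 6,  c = 61−6² = 25
v_rel = (-1, 5),  |v_rel|² = 26;  v_rel·d = (-1)·(-6) + (5)·(-5) = -19
26·t² + 38·t + 25 = 0  ⇒  m = (-19)² − 26·25 = -289
m = -289 < 0,  v_rel·d = -19 < 0  ⇒  outside

inside=no margin=-289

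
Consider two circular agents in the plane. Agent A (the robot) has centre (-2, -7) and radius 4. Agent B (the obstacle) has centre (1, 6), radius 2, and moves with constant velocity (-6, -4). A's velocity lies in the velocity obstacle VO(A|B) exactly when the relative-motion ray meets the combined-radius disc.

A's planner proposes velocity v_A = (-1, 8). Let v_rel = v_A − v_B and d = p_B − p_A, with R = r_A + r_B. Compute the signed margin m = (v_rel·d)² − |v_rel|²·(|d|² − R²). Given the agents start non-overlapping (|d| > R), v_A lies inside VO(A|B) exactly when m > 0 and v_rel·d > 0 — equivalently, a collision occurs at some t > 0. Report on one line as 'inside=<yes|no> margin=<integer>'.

d = (3, 13),  |d|² = 178;  R = 4+2 = 6,  c = 178−6² = 142
v_rel = (5, 12),  |v_rel|² = 169;  v_rel·d = (5)·(3) + (12)·(13) = 171
169·t² − 342·t + 142 = 0  ⇒  m = 171² − 169·142 = 5243
m = 5243 > 0,  v_rel·d = 171 > 0  ⇒  inside

inside=yes margin=5243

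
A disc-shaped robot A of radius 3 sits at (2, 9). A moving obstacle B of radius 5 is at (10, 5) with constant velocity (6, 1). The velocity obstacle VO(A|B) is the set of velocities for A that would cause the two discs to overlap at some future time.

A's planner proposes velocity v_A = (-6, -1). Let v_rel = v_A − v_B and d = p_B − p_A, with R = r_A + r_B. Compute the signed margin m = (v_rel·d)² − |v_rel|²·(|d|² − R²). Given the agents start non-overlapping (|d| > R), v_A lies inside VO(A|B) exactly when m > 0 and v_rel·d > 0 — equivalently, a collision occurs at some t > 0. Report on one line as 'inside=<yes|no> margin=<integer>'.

d = (8, -4),  |d|² = 80;  R = 3+5 = 8,  c = 80−8² = 16
v_rel = (-12, -2),  |v_rel|² = 148;  v_rel·d = (-12)·(8) + (-2)·(-4) = -88
148·t² + 176·t + 16 = 0  ⇒  m = (-88)² − 148·16 = 5376
m = 5376 > 0,  v_rel·d = -88 < 0  ⇒  outside

inside=no margin=5376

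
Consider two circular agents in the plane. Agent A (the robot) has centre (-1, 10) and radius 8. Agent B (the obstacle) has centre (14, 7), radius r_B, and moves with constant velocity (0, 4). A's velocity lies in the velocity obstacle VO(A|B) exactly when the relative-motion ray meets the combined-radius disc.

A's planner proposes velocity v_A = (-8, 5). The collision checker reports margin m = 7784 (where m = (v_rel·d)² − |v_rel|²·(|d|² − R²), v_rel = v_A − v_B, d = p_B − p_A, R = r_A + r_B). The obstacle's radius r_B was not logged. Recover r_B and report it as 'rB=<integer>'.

m = 7784
d = (15, -3);  v_rel = (-8, 1),  |v_rel|² = 65
v_rel×d = (-8)·(-3) − (1)·(15) = 9
since m = R²·65 − 9²:  R² = (81 + 7784) / 65 = 121
R = √121 = 11  ⇒  r_B = 11 − 8 = 3

rB=3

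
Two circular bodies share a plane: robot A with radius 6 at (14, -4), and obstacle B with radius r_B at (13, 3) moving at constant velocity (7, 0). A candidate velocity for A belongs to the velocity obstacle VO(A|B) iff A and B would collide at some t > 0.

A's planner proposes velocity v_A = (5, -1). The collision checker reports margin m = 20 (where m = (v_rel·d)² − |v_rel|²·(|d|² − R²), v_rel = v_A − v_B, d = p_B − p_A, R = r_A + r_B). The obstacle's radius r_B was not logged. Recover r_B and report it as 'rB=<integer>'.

m = 20
d = (-1, 7);  v_rel = (-2, -1),  |v_rel|² = 5
v_rel×d = (-2)·(7) − (-1)·(-1) = -15
since m = R²·5 − (-15)²:  R² = (225 + 20) / 5 = 49
R = √49 = 7  ⇒  r_B = 7 − 6 = 1

rB=1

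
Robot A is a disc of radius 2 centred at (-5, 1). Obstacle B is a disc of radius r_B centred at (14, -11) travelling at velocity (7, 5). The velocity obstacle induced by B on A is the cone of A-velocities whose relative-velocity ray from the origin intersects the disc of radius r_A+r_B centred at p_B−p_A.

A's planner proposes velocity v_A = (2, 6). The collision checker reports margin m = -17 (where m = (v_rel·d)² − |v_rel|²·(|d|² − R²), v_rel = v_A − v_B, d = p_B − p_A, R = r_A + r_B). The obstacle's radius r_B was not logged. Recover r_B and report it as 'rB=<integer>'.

m = -17
d = (19, -12);  v_rel = (-5, 1),  |v_rel|² = 26
v_rel×d = (-5)·(-12) − (1)·(19) = 41
since m = R²·26 − 41²:  R² = (1681 + -17) / 26 = 64
R = √64 = 8  ⇒  r_B = 8 − 2 = 6

rB=6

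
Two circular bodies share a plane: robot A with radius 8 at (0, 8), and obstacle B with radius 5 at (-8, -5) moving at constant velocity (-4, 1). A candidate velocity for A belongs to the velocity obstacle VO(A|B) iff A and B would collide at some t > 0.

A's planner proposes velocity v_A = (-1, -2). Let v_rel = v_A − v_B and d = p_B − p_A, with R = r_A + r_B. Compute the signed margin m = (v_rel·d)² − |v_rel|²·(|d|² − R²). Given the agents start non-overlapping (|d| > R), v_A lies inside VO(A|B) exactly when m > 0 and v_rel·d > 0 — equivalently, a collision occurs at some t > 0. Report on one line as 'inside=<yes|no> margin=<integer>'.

d = (-8, -13),  |d|² = 233;  R = 8+5 = 13,  c = 233−13² = 64
v_rel = (3, -3),  |v_rel|² = 18;  v_rel·d = (3)·(-8) + (-3)·(-13) = 15
18·t² − 30·t + 64 = 0  ⇒  m = 15² − 18·64 = -927
m = -927 < 0,  v_rel·d = 15 > 0  ⇒  outside

inside=no margin=-927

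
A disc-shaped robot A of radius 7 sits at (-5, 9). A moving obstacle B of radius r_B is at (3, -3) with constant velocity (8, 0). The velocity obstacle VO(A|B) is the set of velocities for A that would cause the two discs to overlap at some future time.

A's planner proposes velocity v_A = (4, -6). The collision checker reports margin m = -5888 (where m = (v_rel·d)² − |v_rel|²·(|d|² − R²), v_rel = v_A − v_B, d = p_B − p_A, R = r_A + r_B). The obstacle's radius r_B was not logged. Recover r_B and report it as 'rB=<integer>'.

m = -5888
d = (8, -12);  v_rel = (-4, -6),  |v_rel|² = 52
v_rel×d = (-4)·(-12) − (-6)·(8) = 96
since m = R²·52 − 96²:  R² = (9216 + -5888) / 52 = 64
R = √64 = 8  ⇒  r_B = 8 − 7 = 1

rB=1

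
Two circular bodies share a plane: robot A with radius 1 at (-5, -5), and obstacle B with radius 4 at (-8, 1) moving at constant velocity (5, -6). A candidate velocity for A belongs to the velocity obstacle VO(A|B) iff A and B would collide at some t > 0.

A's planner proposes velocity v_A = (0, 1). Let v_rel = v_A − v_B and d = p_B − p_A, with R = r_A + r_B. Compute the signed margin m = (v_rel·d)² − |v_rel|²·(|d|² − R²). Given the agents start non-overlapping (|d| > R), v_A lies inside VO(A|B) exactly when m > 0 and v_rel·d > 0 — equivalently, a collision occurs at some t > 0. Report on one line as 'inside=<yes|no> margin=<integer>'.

d = (-3, 6),  |d|² = 45;  R = 1+4 = 5,  c = 45−5² = 20
v_rel = (-5, 7),  |v_rel|² = 74;  v_rel·d = (-5)·(-3) + (7)·(6) = 57
74·t² − 114·t + 20 = 0  ⇒  m = 57² − 74·20 = 1769
m = 1769 > 0,  v_rel·d = 57 > 0  ⇒  inside

inside=yes margin=1769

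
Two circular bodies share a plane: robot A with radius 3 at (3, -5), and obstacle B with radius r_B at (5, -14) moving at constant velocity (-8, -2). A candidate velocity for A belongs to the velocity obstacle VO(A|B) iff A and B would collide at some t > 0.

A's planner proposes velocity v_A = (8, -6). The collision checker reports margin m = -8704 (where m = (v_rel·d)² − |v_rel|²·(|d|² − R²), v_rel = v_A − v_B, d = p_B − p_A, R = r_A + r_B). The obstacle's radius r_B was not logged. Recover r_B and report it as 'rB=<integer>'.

m = -8704
d = (2, -9);  v_rel = (16, -4),  |v_rel|² = 272
v_rel×d = (16)·(-9) − (-4)·(2) = -136
since m = R²·272 − (-136)²:  R² = (18496 + -8704) / 272 = 36
R = √36 = 6  ⇒  r_B = 6 − 3 = 3

rB=3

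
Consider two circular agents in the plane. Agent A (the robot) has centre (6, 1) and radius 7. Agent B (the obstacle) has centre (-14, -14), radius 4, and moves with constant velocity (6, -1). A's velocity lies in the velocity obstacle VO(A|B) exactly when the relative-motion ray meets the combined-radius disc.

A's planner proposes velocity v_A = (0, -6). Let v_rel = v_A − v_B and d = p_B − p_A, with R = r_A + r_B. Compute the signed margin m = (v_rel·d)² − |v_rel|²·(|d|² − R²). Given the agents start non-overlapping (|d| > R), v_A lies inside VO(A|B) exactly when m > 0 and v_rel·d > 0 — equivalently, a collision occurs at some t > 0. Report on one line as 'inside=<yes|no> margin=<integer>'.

d = (-20, -15),  |d|² = 625;  R = 7+4 = 11,  c = 625−11² = 504
v_rel = (-6, -5),  |v_rel|² = 61;  v_rel·d = (-6)·(-20) + (-5)·(-15) = 195
61·t² − 390·t + 504 = 0  ⇒  m = 195² − 61·504 = 7281
m = 7281 > 0,  v_rel·d = 195 > 0  ⇒  inside

inside=yes margin=7281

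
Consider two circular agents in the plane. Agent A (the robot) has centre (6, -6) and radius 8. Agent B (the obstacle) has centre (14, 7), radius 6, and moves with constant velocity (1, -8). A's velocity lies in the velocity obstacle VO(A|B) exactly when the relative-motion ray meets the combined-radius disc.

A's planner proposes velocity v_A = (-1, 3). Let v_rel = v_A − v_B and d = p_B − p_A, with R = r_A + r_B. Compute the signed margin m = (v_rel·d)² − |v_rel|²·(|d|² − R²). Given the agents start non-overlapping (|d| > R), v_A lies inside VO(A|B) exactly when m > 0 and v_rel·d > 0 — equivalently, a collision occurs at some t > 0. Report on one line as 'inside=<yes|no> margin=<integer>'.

d = (8, 13),  |d|² = 233;  R = 8+6 = 14,  c = 233−14² = 37
v_rel = (-2, 11),  |v_rel|² = 125;  v_rel·d = (-2)·(8) + (11)·(13) = 127
125·t² − 254·t + 37 = 0  ⇒  m = 127² − 125·37 = 11504
m = 11504 > 0,  v_rel·d = 127 > 0  ⇒  inside

inside=yes margin=11504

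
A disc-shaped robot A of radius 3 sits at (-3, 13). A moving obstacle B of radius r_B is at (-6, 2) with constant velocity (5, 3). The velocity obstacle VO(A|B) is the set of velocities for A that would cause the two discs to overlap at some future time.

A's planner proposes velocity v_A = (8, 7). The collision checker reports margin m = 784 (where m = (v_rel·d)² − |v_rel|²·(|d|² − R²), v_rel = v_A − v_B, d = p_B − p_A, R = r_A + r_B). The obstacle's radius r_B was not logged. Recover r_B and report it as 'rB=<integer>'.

m = 784
d = (-3, -11);  v_rel = (3, 4),  |v_rel|² = 25
v_rel×d = (3)·(-11) − (4)·(-3) = -21
since m = R²·25 − (-21)²:  R² = (441 + 784) / 25 = 49
R = √49 = 7  ⇒  r_B = 7 − 3 = 4

rB=4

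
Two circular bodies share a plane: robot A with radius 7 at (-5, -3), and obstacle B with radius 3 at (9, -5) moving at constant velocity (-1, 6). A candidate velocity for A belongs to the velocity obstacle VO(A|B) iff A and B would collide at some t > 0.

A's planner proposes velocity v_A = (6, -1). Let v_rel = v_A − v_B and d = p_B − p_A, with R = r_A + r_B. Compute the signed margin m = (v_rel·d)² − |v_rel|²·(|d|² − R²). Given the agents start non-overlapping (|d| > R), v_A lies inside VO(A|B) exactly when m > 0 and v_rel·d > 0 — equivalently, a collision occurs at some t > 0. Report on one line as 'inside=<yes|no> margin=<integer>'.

d = (14, -2),  |d|² = 200;  R = 7+3 = 10,  c = 200−10² = 100
v_rel = (7, -7),  |v_rel|² = 98;  v_rel·d = (7)·(14) + (-7)·(-2) = 112
98·t² − 224·t + 100 = 0  ⇒  m = 112² − 98·100 = 2744
m = 2744 > 0,  v_rel·d = 112 > 0  ⇒  inside

inside=yes margin=2744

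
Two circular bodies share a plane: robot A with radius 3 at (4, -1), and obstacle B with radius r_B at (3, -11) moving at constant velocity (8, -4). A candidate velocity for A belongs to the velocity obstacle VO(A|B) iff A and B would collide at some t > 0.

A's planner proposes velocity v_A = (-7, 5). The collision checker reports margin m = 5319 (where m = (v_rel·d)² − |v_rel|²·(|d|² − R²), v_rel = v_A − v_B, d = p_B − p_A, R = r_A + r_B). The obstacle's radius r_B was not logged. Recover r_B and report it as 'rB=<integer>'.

m = 5319
d = (-1, -10);  v_rel = (-15, 9),  |v_rel|² = 306
v_rel×d = (-15)·(-10) − (9)·(-1) = 159
since m = R²·306 − 159²:  R² = (25281 + 5319) / 306 = 100
R = √100 = 10  ⇒  r_B = 10 − 3 = 7

rB=7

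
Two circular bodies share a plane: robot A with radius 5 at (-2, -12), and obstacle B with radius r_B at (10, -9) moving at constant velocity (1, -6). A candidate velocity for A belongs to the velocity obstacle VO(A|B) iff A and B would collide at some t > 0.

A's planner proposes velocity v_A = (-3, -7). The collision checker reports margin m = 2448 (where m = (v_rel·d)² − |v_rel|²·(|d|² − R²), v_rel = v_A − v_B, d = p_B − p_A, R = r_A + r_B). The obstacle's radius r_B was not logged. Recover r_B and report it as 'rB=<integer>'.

m = 2448
d = (12, 3);  v_rel = (-4, -1),  |v_rel|² = 17
v_rel×d = (-4)·(3) − (-1)·(12) = 0
since m = R²·17 − 0²:  R² = (0 + 2448) / 17 = 144
R = √144 = 12  ⇒  r_B = 12 − 5 = 7

rB=7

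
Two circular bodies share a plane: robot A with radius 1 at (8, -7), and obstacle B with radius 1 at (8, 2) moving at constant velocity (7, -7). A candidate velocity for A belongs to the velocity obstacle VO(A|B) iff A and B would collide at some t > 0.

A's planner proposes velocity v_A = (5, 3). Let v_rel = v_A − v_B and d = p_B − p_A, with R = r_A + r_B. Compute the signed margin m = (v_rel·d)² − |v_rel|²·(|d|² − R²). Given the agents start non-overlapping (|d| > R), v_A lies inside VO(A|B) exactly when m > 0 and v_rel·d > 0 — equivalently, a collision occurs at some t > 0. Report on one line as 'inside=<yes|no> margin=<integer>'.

d = (0, 9),  |d|² = 81;  R = 1+1 = 2,  c = 81−2² = 77
v_rel = (-2, 10),  |v_rel|² = 104;  v_rel·d = (-2)·(0) + (10)·(9) = 90
104·t² − 180·t + 77 = 0  ⇒  m = 90² − 104·77 = 92
m = 92 > 0,  v_rel·d = 90 > 0  ⇒  inside

inside=yes margin=92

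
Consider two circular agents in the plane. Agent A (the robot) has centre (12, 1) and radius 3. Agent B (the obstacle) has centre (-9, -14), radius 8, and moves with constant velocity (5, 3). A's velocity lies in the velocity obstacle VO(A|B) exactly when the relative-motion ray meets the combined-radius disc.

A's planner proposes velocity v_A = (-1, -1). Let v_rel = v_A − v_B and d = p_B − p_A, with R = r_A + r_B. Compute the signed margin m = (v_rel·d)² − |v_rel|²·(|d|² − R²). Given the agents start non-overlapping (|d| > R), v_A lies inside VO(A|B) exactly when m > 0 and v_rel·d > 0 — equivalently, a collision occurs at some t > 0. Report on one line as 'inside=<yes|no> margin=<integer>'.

d = (-21, -15),  |d|² = 666;  R = 3+8 = 11,  c = 666−11² = 545
v_rel = (-6, -4),  |v_rel|² = 52;  v_rel·d = (-6)·(-21) + (-4)·(-15) = 186
52·t² − 372·t + 545 = 0  ⇒  m = 186² − 52·545 = 6256
m = 6256 > 0,  v_rel·d = 186 > 0  ⇒  inside

inside=yes margin=6256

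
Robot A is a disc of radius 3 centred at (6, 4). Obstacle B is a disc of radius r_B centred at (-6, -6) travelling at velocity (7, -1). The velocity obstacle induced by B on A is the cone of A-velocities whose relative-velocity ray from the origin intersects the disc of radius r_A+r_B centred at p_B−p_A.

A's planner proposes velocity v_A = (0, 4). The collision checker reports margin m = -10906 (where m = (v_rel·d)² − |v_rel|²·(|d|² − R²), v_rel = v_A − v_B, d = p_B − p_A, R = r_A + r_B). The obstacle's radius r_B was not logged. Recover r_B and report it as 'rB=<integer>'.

m = -10906
d = (-12, -10);  v_rel = (-7, 5),  |v_rel|² = 74
v_rel×d = (-7)·(-10) − (5)·(-12) = 130
since m = R²·74 − 130²:  R² = (16900 + -10906) / 74 = 81
R = √81 = 9  ⇒  r_B = 9 − 3 = 6

rB=6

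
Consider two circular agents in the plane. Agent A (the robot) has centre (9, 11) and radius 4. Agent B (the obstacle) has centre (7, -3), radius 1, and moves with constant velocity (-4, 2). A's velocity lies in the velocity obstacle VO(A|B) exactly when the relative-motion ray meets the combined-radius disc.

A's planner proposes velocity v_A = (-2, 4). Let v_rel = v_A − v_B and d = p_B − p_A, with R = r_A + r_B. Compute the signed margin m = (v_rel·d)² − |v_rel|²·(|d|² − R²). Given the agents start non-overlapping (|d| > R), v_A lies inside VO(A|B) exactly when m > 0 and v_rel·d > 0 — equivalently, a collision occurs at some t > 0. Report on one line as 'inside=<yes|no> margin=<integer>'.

d = (-2, -14),  |d|² = 200;  R = 4+1 = 5,  c = 200−5² = 175
v_rel = (2, 2),  |v_rel|² = 8;  v_rel·d = (2)·(-2) + (2)·(-14) = -32
8·t² + 64·t + 175 = 0  ⇒  m = (-32)² − 8·175 = -376
m = -376 < 0,  v_rel·d = -32 < 0  ⇒  outside

inside=no margin=-376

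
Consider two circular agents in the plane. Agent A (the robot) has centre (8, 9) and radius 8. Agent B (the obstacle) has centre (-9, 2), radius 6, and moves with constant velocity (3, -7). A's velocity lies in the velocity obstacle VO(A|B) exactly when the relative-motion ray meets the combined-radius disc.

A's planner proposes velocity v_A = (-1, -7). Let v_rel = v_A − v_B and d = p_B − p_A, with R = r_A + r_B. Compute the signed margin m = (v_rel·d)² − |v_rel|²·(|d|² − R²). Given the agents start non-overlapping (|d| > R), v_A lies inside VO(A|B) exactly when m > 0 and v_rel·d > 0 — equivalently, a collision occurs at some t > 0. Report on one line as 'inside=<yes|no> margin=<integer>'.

d = (-17, -7),  |d|² = 338;  R = 8+6 = 14,  c = 338−14² = 142
v_rel = (-4, 0),  |v_rel|² = 16;  v_rel·d = (-4)·(-17) + (0)·(-7) = 68
16·t² − 136·t + 142 = 0  ⇒  m = 68² − 16·142 = 2352
m = 2352 > 0,  v_rel·d = 68 > 0  ⇒  inside

inside=yes margin=2352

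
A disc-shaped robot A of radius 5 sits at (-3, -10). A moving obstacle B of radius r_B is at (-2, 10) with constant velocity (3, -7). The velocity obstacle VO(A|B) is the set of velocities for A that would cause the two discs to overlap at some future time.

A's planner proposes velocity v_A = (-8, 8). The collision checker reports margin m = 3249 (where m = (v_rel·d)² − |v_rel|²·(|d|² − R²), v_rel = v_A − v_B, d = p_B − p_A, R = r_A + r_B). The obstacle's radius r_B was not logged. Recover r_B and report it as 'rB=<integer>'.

m = 3249
d = (1, 20);  v_rel = (-11, 15),  |v_rel|² = 346
v_rel×d = (-11)·(20) − (15)·(1) = -235
since m = R²·346 − (-235)²:  R² = (55225 + 3249) / 346 = 169
R = √169 = 13  ⇒  r_B = 13 − 5 = 8

rB=8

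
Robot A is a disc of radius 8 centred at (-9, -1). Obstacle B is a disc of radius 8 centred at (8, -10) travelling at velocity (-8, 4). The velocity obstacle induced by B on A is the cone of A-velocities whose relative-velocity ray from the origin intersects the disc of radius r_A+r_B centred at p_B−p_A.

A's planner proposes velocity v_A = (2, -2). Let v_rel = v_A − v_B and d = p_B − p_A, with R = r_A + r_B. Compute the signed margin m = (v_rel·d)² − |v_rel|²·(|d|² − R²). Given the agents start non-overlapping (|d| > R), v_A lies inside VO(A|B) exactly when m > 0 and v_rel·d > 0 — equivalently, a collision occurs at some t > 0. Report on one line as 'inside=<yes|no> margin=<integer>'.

d = (17, -9),  |d|² = 370;  R = 8+8 = 16,  c = 370−16² = 114
v_rel = (10, -6),  |v_rel|² = 136;  v_rel·d = (10)·(17) + (-6)·(-9) = 224
136·t² − 448·t + 114 = 0  ⇒  m = 224² − 136·114 = 34672
m = 34672 > 0,  v_rel·d = 224 > 0  ⇒  inside

inside=yes margin=34672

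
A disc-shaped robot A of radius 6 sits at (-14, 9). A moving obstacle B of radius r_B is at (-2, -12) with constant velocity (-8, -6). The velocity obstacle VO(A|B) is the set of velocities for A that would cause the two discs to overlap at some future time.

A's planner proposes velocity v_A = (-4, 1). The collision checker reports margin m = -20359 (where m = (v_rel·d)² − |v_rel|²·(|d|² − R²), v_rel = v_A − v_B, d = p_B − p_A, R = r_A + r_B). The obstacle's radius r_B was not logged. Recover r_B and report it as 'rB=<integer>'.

m = -20359
d = (12, -21);  v_rel = (4, 7),  |v_rel|² = 65
v_rel×d = (4)·(-21) − (7)·(12) = -168
since m = R²·65 − (-168)²:  R² = (28224 + -20359) / 65 = 121
R = √121 = 11  ⇒  r_B = 11 − 6 = 5

rB=5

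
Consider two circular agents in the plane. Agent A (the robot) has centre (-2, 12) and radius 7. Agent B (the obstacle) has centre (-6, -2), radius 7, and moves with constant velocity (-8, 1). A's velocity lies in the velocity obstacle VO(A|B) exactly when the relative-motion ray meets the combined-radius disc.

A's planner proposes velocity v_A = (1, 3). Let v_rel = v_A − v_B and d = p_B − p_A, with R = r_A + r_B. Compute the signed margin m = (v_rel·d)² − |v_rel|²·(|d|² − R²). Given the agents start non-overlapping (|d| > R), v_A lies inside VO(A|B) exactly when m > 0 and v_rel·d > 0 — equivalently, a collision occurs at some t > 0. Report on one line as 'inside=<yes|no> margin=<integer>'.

d = (-4, -14),  |d|² = 212;  R = 7+7 = 14,  c = 212−14² = 16
v_rel = (9, 2),  |v_rel|² = 85;  v_rel·d = (9)·(-4) + (2)·(-14) = -64
85·t² + 128·t + 16 = 0  ⇒  m = (-64)² − 85·16 = 2736
m = 2736 > 0,  v_rel·d = -64 < 0  ⇒  outside

inside=no margin=2736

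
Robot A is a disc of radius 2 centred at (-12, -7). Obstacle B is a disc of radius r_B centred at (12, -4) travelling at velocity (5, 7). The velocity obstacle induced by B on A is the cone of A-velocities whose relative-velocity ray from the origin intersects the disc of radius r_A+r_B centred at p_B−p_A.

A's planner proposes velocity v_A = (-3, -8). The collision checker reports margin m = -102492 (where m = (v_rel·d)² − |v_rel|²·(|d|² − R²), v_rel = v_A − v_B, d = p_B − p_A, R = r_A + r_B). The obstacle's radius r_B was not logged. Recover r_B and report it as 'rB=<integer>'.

m = -102492
d = (24, 3);  v_rel = (-8, -15),  |v_rel|² = 289
v_rel×d = (-8)·(3) − (-15)·(24) = 336
since m = R²·289 − 336²:  R² = (112896 + -102492) / 289 = 36
R = √36 = 6  ⇒  r_B = 6 − 2 = 4

rB=4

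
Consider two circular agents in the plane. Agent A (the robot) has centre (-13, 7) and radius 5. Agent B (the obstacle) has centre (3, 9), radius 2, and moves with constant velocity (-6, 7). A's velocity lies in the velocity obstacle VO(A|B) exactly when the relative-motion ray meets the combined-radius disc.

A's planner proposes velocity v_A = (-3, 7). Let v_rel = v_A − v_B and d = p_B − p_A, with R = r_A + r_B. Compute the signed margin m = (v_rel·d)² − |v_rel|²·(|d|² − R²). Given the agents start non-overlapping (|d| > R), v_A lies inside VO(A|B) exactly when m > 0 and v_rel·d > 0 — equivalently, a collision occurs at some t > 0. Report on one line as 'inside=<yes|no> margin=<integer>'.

d = (16, 2),  |d|² = 260;  R = 5+2 = 7,  c = 260−7² = 211
v_rel = (3, 0),  |v_rel|² = 9;  v_rel·d = (3)·(16) + (0)·(2) = 48
9·t² − 96·t + 211 = 0  ⇒  m = 48² − 9·211 = 405
m = 405 > 0,  v_rel·d = 48 > 0  ⇒  inside

inside=yes margin=405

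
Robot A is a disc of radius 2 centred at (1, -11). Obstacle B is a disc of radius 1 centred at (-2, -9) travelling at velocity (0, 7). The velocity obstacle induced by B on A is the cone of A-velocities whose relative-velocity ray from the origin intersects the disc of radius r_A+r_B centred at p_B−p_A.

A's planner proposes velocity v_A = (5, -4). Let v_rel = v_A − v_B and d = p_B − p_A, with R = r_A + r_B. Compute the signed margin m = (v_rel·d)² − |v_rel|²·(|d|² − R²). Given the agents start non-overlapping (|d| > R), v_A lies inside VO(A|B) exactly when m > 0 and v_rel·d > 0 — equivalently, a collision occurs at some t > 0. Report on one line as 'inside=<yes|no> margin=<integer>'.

d = (-3, 2),  |d|² = 13;  R = 2+1 = 3,  c = 13−3² = 4
v_rel = (5, -11),  |v_rel|² = 146;  v_rel·d = (5)·(-3) + (-11)·(2) = -37
146·t² + 74·t + 4 = 0  ⇒  m = (-37)² − 146·4 = 785
m = 785 > 0,  v_rel·d = -37 < 0  ⇒  outside

inside=no margin=785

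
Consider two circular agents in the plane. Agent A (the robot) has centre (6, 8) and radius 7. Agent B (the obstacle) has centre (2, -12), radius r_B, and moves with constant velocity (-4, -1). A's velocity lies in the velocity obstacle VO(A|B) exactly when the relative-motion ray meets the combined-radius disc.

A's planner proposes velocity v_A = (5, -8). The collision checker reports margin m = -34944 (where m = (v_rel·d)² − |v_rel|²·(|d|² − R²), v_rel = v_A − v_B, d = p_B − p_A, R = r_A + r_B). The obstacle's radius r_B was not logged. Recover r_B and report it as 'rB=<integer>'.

m = -34944
d = (-4, -20);  v_rel = (9, -7),  |v_rel|² = 130
v_rel×d = (9)·(-20) − (-7)·(-4) = -208
since m = R²·130 − (-208)²:  R² = (43264 + -34944) / 130 = 64
R = √64 = 8  ⇒  r_B = 8 − 7 = 1

rB=1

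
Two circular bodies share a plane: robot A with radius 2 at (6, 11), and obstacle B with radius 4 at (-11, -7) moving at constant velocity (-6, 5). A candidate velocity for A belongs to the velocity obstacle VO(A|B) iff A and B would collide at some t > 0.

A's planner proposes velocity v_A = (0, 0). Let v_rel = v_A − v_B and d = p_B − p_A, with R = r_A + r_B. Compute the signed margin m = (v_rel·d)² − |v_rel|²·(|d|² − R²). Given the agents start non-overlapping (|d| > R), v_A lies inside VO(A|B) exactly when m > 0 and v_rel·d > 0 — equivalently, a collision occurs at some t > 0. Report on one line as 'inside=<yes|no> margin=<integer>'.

d = (-17, -18),  |d|² = 613;  R = 2+4 = 6,  c = 613−6² = 577
v_rel = (6, -5),  |v_rel|² = 61;  v_rel·d = (6)·(-17) + (-5)·(-18) = -12
61·t² + 24·t + 577 = 0  ⇒  m = (-12)² − 61·577 = -35053
m = -35053 < 0,  v_rel·d = -12 < 0  ⇒  outside

inside=no margin=-35053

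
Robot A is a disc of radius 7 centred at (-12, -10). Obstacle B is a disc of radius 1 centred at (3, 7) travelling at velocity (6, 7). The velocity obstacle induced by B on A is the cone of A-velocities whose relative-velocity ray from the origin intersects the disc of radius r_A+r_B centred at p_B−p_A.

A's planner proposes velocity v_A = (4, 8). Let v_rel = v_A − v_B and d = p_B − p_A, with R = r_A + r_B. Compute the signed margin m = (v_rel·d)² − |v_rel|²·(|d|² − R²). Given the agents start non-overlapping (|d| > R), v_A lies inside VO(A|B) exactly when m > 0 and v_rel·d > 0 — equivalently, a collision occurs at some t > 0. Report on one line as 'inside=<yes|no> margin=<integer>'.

d = (15, 17),  |d|² = 514;  R = 7+1 = 8,  c = 514−8² = 450
v_rel = (-2, 1),  |v_rel|² = 5;  v_rel·d = (-2)·(15) + (1)·(17) = -13
5·t² + 26·t + 450 = 0  ⇒  m = (-13)² − 5·450 = -2081
m = -2081 < 0,  v_rel·d = -13 < 0  ⇒  outside

inside=no margin=-2081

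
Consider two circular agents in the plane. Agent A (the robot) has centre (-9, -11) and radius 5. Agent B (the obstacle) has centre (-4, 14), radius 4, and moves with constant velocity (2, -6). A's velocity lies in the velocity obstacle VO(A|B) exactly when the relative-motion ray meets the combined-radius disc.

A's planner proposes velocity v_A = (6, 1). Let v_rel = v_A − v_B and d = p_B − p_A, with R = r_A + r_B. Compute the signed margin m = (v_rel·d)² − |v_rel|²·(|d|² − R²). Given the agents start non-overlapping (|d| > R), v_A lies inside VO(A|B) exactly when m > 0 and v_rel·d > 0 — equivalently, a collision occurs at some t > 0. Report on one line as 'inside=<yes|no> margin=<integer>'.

d = (5, 25),  |d|² = 650;  R = 5+4 = 9,  c = 650−9² = 569
v_rel = (4, 7),  |v_rel|² = 65;  v_rel·d = (4)·(5) + (7)·(25) = 195
65·t² − 390·t + 569 = 0  ⇒  m = 195² − 65·569 = 1040
m = 1040 > 0,  v_rel·d = 195 > 0  ⇒  inside

inside=yes margin=1040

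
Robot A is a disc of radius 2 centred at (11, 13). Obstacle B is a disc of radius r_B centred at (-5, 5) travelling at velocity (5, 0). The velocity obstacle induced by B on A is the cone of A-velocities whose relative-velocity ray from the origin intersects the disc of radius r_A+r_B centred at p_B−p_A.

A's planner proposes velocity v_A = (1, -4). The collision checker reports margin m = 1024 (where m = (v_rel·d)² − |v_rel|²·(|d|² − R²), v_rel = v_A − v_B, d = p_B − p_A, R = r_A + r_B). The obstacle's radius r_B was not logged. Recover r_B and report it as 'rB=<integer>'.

m = 1024
d = (-16, -8);  v_rel = (-4, -4),  |v_rel|² = 32
v_rel×d = (-4)·(-8) − (-4)·(-16) = -32
since m = R²·32 − (-32)²:  R² = (1024 + 1024) / 32 = 64
R = √64 = 8  ⇒  r_B = 8 − 2 = 6

rB=6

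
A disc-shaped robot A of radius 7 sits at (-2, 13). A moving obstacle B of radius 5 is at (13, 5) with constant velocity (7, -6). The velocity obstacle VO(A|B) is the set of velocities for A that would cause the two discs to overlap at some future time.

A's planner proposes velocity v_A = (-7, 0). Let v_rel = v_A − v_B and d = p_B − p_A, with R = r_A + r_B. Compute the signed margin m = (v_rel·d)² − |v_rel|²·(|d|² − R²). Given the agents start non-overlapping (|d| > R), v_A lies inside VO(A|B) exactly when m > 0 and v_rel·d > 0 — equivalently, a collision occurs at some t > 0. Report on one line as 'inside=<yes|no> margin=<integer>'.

d = (15, -8),  |d|² = 289;  R = 7+5 = 12,  c = 289−12² = 145
v_rel = (-14, 6),  |v_rel|² = 232;  v_rel·d = (-14)·(15) + (6)·(-8) = -258
232·t² + 516·t + 145 = 0  ⇒  m = (-258)² − 232·145 = 32924
m = 32924 > 0,  v_rel·d = -258 < 0  ⇒  outside

inside=no margin=32924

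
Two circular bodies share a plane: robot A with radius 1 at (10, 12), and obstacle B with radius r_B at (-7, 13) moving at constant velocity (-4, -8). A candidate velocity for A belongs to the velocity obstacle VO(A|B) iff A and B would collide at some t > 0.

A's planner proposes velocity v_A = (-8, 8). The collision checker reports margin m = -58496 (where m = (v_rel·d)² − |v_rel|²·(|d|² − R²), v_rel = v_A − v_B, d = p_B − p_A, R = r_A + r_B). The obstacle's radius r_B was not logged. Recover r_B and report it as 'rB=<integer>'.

m = -58496
d = (-17, 1);  v_rel = (-4, 16),  |v_rel|² = 272
v_rel×d = (-4)·(1) − (16)·(-17) = 268
since m = R²·272 − 268²:  R² = (71824 + -58496) / 272 = 49
R = √49 = 7  ⇒  r_B = 7 − 1 = 6

rB=6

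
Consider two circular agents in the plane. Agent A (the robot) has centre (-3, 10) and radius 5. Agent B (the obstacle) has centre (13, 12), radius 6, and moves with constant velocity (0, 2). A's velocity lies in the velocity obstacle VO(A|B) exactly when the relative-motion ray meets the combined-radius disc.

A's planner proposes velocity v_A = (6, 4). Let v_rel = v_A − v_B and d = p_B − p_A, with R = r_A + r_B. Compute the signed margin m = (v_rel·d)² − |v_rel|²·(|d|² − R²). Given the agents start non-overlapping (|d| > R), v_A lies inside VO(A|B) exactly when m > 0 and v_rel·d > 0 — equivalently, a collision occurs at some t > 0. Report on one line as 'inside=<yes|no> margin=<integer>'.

d = (16, 2),  |d|² = 260;  R = 5+6 = 11,  c = 260−11² = 139
v_rel = (6, 2),  |v_rel|² = 40;  v_rel·d = (6)·(16) + (2)·(2) = 100
40·t² − 200·t + 139 = 0  ⇒  m = 100² − 40·139 = 4440
m = 4440 > 0,  v_rel·d = 100 > 0  ⇒  inside

inside=yes margin=4440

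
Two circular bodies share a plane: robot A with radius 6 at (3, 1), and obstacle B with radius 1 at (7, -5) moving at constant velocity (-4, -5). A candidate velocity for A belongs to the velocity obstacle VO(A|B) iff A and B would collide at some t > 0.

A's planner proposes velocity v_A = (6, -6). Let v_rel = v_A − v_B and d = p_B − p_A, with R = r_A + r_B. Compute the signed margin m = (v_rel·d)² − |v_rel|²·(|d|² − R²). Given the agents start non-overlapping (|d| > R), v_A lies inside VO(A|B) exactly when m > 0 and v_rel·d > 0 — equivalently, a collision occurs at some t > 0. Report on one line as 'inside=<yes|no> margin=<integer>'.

d = (4, -6),  |d|² = 52;  R = 6+1 = 7,  c = 52−7² = 3
v_rel = (10, -1),  |v_rel|² = 101;  v_rel·d = (10)·(4) + (-1)·(-6) = 46
101·t² − 92·t + 3 = 0  ⇒  m = 46² − 101·3 = 1813
m = 1813 > 0,  v_rel·d = 46 > 0  ⇒  inside

inside=yes margin=1813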